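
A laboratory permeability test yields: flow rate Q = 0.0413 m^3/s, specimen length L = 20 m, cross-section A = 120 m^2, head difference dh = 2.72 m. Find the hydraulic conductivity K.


From K = Q*L / (A*dh):
Numerator: Q*L = 0.0413 * 20 = 0.826.
Denominator: A*dh = 120 * 2.72 = 326.4.
K = 0.826 / 326.4 = 0.002531 m/s.

0.002531


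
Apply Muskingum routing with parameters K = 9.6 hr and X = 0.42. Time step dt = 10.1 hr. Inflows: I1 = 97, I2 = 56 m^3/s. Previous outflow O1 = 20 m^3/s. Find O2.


Muskingum coefficients:
denom = 2*K*(1-X) + dt = 2*9.6*(1-0.42) + 10.1 = 21.236.
C0 = (dt - 2*K*X)/denom = (10.1 - 2*9.6*0.42)/21.236 = 0.0959.
C1 = (dt + 2*K*X)/denom = (10.1 + 2*9.6*0.42)/21.236 = 0.8553.
C2 = (2*K*(1-X) - dt)/denom = 0.0488.
O2 = C0*I2 + C1*I1 + C2*O1
   = 0.0959*56 + 0.8553*97 + 0.0488*20
   = 89.31 m^3/s.

89.31


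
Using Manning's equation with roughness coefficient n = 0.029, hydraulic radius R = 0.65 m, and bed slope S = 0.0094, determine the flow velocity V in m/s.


Manning's equation gives V = (1/n) * R^(2/3) * S^(1/2).
First, compute R^(2/3) = 0.65^(2/3) = 0.7504.
Next, S^(1/2) = 0.0094^(1/2) = 0.096954.
Then 1/n = 1/0.029 = 34.48.
V = 34.48 * 0.7504 * 0.096954 = 2.5087 m/s.

2.5087


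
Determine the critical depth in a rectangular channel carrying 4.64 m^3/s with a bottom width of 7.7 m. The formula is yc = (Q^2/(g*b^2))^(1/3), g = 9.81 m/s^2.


Using yc = (Q^2 / (g * b^2))^(1/3):
Q^2 = 4.64^2 = 21.53.
g * b^2 = 9.81 * 7.7^2 = 9.81 * 59.29 = 581.63.
Q^2 / (g*b^2) = 21.53 / 581.63 = 0.037.
yc = 0.037^(1/3) = 0.3333 m.

0.3333


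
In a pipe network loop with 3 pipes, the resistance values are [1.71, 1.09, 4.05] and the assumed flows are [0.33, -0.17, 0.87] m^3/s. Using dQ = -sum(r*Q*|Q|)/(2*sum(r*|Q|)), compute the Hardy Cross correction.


Numerator terms (r*Q*|Q|): 1.71*0.33*|0.33| = 0.1862; 1.09*-0.17*|-0.17| = -0.0315; 4.05*0.87*|0.87| = 3.0654.
Sum of numerator = 3.2202.
Denominator terms (r*|Q|): 1.71*|0.33| = 0.5643; 1.09*|-0.17| = 0.1853; 4.05*|0.87| = 3.5235.
2 * sum of denominator = 2 * 4.2731 = 8.5462.
dQ = -3.2202 / 8.5462 = -0.3768 m^3/s.

-0.3768


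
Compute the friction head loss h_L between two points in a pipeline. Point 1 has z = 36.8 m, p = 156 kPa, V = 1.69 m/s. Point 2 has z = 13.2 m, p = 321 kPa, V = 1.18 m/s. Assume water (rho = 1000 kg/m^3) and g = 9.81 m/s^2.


Total head at each section: H = z + p/(rho*g) + V^2/(2g).
H1 = 36.8 + 156*1000/(1000*9.81) + 1.69^2/(2*9.81)
   = 36.8 + 15.902 + 0.1456
   = 52.848 m.
H2 = 13.2 + 321*1000/(1000*9.81) + 1.18^2/(2*9.81)
   = 13.2 + 32.722 + 0.071
   = 45.993 m.
h_L = H1 - H2 = 52.848 - 45.993 = 6.855 m.

6.855


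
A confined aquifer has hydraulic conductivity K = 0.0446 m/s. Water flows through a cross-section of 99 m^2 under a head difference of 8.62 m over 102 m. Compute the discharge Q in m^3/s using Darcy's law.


Darcy's law: Q = K * A * i, where i = dh/L.
Hydraulic gradient i = 8.62 / 102 = 0.08451.
Q = 0.0446 * 99 * 0.08451
  = 0.3731 m^3/s.

0.3731


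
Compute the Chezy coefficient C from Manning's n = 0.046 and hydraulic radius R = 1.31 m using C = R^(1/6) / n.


The Chezy coefficient relates to Manning's n through C = R^(1/6) / n.
R^(1/6) = 1.31^(1/6) = 1.046033.
C = 1.046033 / 0.046 = 22.74 m^(1/2)/s.

22.74


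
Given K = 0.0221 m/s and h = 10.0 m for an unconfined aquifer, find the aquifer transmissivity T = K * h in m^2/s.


Transmissivity is defined as T = K * h.
T = 0.0221 * 10.0
  = 0.221 m^2/s.

0.221


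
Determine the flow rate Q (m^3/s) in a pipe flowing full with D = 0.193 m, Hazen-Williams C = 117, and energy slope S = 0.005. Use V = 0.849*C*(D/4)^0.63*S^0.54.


For a full circular pipe, R = D/4 = 0.193/4 = 0.0483 m.
V = 0.849 * 117 * 0.0483^0.63 * 0.005^0.54
  = 0.849 * 117 * 0.148116 * 0.057206
  = 0.8417 m/s.
Pipe area A = pi*D^2/4 = pi*0.193^2/4 = 0.0293 m^2.
Q = A * V = 0.0293 * 0.8417 = 0.0246 m^3/s.

0.0246


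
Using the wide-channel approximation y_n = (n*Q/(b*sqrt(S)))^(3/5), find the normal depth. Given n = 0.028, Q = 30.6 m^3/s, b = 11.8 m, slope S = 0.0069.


We use the wide-channel approximation y_n = (n*Q/(b*sqrt(S)))^(3/5).
sqrt(S) = sqrt(0.0069) = 0.083066.
Numerator: n*Q = 0.028 * 30.6 = 0.8568.
Denominator: b*sqrt(S) = 11.8 * 0.083066 = 0.980179.
arg = 0.8741.
y_n = 0.8741^(3/5) = 0.9225 m.

0.9225


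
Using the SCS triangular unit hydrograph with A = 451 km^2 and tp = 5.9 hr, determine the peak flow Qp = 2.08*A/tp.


SCS formula: Qp = 2.08 * A / tp.
Qp = 2.08 * 451 / 5.9
   = 938.08 / 5.9
   = 159.0 m^3/s per cm.

159.0


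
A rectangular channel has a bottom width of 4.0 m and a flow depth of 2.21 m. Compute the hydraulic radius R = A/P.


For a rectangular section:
Flow area A = b * y = 4.0 * 2.21 = 8.84 m^2.
Wetted perimeter P = b + 2y = 4.0 + 2*2.21 = 8.42 m.
Hydraulic radius R = A/P = 8.84 / 8.42 = 1.0499 m.

1.0499


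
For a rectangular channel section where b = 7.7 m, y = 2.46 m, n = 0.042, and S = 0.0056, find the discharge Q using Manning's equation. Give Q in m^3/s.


For a rectangular channel, the cross-sectional area A = b * y = 7.7 * 2.46 = 18.94 m^2.
The wetted perimeter P = b + 2y = 7.7 + 2*2.46 = 12.62 m.
Hydraulic radius R = A/P = 18.94/12.62 = 1.501 m.
Velocity V = (1/n)*R^(2/3)*S^(1/2) = (1/0.042)*1.501^(2/3)*0.0056^(1/2) = 2.3357 m/s.
Discharge Q = A * V = 18.94 * 2.3357 = 44.243 m^3/s.

44.243


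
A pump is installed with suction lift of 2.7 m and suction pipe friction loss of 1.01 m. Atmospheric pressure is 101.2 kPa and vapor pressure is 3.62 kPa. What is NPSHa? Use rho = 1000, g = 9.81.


NPSHa = p_atm/(rho*g) - z_s - hf_s - p_vap/(rho*g).
p_atm/(rho*g) = 101.2*1000 / (1000*9.81) = 10.316 m.
p_vap/(rho*g) = 3.62*1000 / (1000*9.81) = 0.369 m.
NPSHa = 10.316 - 2.7 - 1.01 - 0.369
      = 6.24 m.

6.24


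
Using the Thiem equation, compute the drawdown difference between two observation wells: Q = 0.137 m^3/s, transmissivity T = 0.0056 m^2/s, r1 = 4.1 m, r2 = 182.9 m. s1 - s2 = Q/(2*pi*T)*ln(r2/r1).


Thiem equation: s1 - s2 = Q/(2*pi*T) * ln(r2/r1).
ln(r2/r1) = ln(182.9/4.1) = 3.798.
Q/(2*pi*T) = 0.137 / (2*pi*0.0056) = 0.137 / 0.0352 = 3.8936.
s1 - s2 = 3.8936 * 3.798 = 14.7878 m.

14.7878


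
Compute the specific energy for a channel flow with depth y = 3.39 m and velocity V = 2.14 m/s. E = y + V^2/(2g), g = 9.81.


Specific energy E = y + V^2/(2g).
Velocity head = V^2/(2g) = 2.14^2 / (2*9.81) = 4.5796 / 19.62 = 0.2334 m.
E = 3.39 + 0.2334 = 3.6234 m.

3.6234


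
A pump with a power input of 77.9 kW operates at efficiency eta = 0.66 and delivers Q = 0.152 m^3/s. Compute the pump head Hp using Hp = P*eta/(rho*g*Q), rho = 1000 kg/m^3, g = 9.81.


Pump head formula: Hp = P * eta / (rho * g * Q).
Numerator: P * eta = 77.9 * 1000 * 0.66 = 51414.0 W.
Denominator: rho * g * Q = 1000 * 9.81 * 0.152 = 1491.12.
Hp = 51414.0 / 1491.12 = 34.48 m.

34.48


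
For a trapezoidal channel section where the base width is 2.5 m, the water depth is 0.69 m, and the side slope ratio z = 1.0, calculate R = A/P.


For a trapezoidal section with side slope z:
A = (b + z*y)*y = (2.5 + 1.0*0.69)*0.69 = 2.201 m^2.
P = b + 2*y*sqrt(1 + z^2) = 2.5 + 2*0.69*sqrt(1 + 1.0^2) = 4.452 m.
R = A/P = 2.201 / 4.452 = 0.4944 m.

0.4944


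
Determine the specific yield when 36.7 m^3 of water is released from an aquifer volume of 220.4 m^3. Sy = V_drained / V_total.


Specific yield Sy = Volume drained / Total volume.
Sy = 36.7 / 220.4
   = 0.1665.

0.1665


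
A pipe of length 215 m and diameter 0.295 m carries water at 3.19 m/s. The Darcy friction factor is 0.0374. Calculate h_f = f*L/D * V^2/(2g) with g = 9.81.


Darcy-Weisbach equation: h_f = f * (L/D) * V^2/(2g).
f * L/D = 0.0374 * 215/0.295 = 27.2576.
V^2/(2g) = 3.19^2 / (2*9.81) = 10.1761 / 19.62 = 0.5187 m.
h_f = 27.2576 * 0.5187 = 14.137 m.

14.137


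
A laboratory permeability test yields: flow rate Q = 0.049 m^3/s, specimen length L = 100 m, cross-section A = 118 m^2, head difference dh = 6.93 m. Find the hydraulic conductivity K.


From K = Q*L / (A*dh):
Numerator: Q*L = 0.049 * 100 = 4.9.
Denominator: A*dh = 118 * 6.93 = 817.74.
K = 4.9 / 817.74 = 0.005992 m/s.

0.005992


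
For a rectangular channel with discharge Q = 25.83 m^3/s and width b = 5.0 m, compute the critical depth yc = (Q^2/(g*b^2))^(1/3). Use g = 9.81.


Using yc = (Q^2 / (g * b^2))^(1/3):
Q^2 = 25.83^2 = 667.19.
g * b^2 = 9.81 * 5.0^2 = 9.81 * 25.0 = 245.25.
Q^2 / (g*b^2) = 667.19 / 245.25 = 2.7204.
yc = 2.7204^(1/3) = 1.396 m.

1.396


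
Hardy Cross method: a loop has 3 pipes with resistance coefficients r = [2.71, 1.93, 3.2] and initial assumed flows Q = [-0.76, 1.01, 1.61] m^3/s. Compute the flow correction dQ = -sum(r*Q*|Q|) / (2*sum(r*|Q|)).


Numerator terms (r*Q*|Q|): 2.71*-0.76*|-0.76| = -1.5653; 1.93*1.01*|1.01| = 1.9688; 3.2*1.61*|1.61| = 8.2947.
Sum of numerator = 8.6982.
Denominator terms (r*|Q|): 2.71*|-0.76| = 2.0596; 1.93*|1.01| = 1.9493; 3.2*|1.61| = 5.152.
2 * sum of denominator = 2 * 9.1609 = 18.3218.
dQ = -8.6982 / 18.3218 = -0.4747 m^3/s.

-0.4747


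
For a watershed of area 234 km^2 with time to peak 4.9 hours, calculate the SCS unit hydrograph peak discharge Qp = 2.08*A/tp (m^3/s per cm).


SCS formula: Qp = 2.08 * A / tp.
Qp = 2.08 * 234 / 4.9
   = 486.72 / 4.9
   = 99.33 m^3/s per cm.

99.33


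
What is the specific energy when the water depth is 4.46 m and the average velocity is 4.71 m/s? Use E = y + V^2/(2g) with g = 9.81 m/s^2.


Specific energy E = y + V^2/(2g).
Velocity head = V^2/(2g) = 4.71^2 / (2*9.81) = 22.1841 / 19.62 = 1.1307 m.
E = 4.46 + 1.1307 = 5.5907 m.

5.5907


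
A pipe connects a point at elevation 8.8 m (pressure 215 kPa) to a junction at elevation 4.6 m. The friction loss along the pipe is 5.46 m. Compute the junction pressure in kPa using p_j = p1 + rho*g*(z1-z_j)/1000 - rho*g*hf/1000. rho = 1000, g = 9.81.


Junction pressure: p_j = p1 + rho*g*(z1 - z_j)/1000 - rho*g*hf/1000.
Elevation term = 1000*9.81*(8.8 - 4.6)/1000 = 41.202 kPa.
Friction term = 1000*9.81*5.46/1000 = 53.563 kPa.
p_j = 215 + 41.202 - 53.563 = 202.64 kPa.

202.64


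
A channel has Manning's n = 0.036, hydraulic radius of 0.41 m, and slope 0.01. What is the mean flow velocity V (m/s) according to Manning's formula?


Manning's equation gives V = (1/n) * R^(2/3) * S^(1/2).
First, compute R^(2/3) = 0.41^(2/3) = 0.5519.
Next, S^(1/2) = 0.01^(1/2) = 0.1.
Then 1/n = 1/0.036 = 27.78.
V = 27.78 * 0.5519 * 0.1 = 1.533 m/s.

1.533


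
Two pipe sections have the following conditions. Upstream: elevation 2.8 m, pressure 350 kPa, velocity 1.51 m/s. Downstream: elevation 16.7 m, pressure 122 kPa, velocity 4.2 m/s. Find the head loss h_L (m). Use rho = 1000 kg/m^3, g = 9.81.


Total head at each section: H = z + p/(rho*g) + V^2/(2g).
H1 = 2.8 + 350*1000/(1000*9.81) + 1.51^2/(2*9.81)
   = 2.8 + 35.678 + 0.1162
   = 38.594 m.
H2 = 16.7 + 122*1000/(1000*9.81) + 4.2^2/(2*9.81)
   = 16.7 + 12.436 + 0.8991
   = 30.035 m.
h_L = H1 - H2 = 38.594 - 30.035 = 8.559 m.

8.559


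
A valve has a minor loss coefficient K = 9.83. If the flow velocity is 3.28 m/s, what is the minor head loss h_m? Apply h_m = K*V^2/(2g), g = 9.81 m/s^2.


Minor loss formula: h_m = K * V^2/(2g).
V^2 = 3.28^2 = 10.7584.
V^2/(2g) = 10.7584 / 19.62 = 0.5483 m.
h_m = 9.83 * 0.5483 = 5.3902 m.

5.3902


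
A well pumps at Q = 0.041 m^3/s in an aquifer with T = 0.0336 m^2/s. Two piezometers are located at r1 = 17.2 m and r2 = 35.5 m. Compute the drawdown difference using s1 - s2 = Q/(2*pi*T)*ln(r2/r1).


Thiem equation: s1 - s2 = Q/(2*pi*T) * ln(r2/r1).
ln(r2/r1) = ln(35.5/17.2) = 0.7246.
Q/(2*pi*T) = 0.041 / (2*pi*0.0336) = 0.041 / 0.2111 = 0.1942.
s1 - s2 = 0.1942 * 0.7246 = 0.1407 m.

0.1407


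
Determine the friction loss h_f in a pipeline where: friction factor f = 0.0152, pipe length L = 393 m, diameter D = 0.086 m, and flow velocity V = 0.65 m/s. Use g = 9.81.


Darcy-Weisbach equation: h_f = f * (L/D) * V^2/(2g).
f * L/D = 0.0152 * 393/0.086 = 69.4605.
V^2/(2g) = 0.65^2 / (2*9.81) = 0.4225 / 19.62 = 0.0215 m.
h_f = 69.4605 * 0.0215 = 1.496 m.

1.496


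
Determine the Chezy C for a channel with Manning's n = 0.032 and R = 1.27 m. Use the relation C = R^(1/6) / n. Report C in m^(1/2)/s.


The Chezy coefficient relates to Manning's n through C = R^(1/6) / n.
R^(1/6) = 1.27^(1/6) = 1.04064.
C = 1.04064 / 0.032 = 32.52 m^(1/2)/s.

32.52


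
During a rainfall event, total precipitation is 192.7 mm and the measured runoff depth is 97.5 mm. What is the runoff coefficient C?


The runoff coefficient C = runoff depth / rainfall depth.
C = 97.5 / 192.7
  = 0.506.

0.506


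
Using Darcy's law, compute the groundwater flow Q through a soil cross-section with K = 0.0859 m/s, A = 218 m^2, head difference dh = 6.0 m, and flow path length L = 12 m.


Darcy's law: Q = K * A * i, where i = dh/L.
Hydraulic gradient i = 6.0 / 12 = 0.5.
Q = 0.0859 * 218 * 0.5
  = 9.3631 m^3/s.

9.3631


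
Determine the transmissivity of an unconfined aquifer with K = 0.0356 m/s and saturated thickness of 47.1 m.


Transmissivity is defined as T = K * h.
T = 0.0356 * 47.1
  = 1.6768 m^2/s.

1.6768


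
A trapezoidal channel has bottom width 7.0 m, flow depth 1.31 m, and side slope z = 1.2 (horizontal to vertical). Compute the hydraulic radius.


For a trapezoidal section with side slope z:
A = (b + z*y)*y = (7.0 + 1.2*1.31)*1.31 = 11.229 m^2.
P = b + 2*y*sqrt(1 + z^2) = 7.0 + 2*1.31*sqrt(1 + 1.2^2) = 11.093 m.
R = A/P = 11.229 / 11.093 = 1.0123 m.

1.0123


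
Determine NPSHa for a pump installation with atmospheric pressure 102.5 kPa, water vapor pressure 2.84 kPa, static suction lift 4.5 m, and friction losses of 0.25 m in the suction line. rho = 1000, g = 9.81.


NPSHa = p_atm/(rho*g) - z_s - hf_s - p_vap/(rho*g).
p_atm/(rho*g) = 102.5*1000 / (1000*9.81) = 10.449 m.
p_vap/(rho*g) = 2.84*1000 / (1000*9.81) = 0.29 m.
NPSHa = 10.449 - 4.5 - 0.25 - 0.29
      = 5.41 m.

5.41


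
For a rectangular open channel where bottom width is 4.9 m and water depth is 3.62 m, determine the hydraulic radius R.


For a rectangular section:
Flow area A = b * y = 4.9 * 3.62 = 17.74 m^2.
Wetted perimeter P = b + 2y = 4.9 + 2*3.62 = 12.14 m.
Hydraulic radius R = A/P = 17.74 / 12.14 = 1.4611 m.

1.4611


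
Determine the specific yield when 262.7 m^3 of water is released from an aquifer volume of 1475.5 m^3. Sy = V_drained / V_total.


Specific yield Sy = Volume drained / Total volume.
Sy = 262.7 / 1475.5
   = 0.178.

0.178


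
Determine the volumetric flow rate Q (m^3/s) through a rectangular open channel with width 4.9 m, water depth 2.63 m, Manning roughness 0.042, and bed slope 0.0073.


For a rectangular channel, the cross-sectional area A = b * y = 4.9 * 2.63 = 12.89 m^2.
The wetted perimeter P = b + 2y = 4.9 + 2*2.63 = 10.16 m.
Hydraulic radius R = A/P = 12.89/10.16 = 1.2684 m.
Velocity V = (1/n)*R^(2/3)*S^(1/2) = (1/0.042)*1.2684^(2/3)*0.0073^(1/2) = 2.3837 m/s.
Discharge Q = A * V = 12.89 * 2.3837 = 30.719 m^3/s.

30.719


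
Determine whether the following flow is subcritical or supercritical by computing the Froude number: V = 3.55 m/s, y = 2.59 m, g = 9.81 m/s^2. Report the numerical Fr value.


The Froude number is defined as Fr = V / sqrt(g*y).
g*y = 9.81 * 2.59 = 25.4079.
sqrt(g*y) = sqrt(25.4079) = 5.0406.
Fr = 3.55 / 5.0406 = 0.7043.
Since Fr < 1, the flow is subcritical.

0.7043


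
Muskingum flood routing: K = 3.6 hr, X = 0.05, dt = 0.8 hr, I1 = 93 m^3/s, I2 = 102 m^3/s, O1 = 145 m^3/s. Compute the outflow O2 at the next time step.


Muskingum coefficients:
denom = 2*K*(1-X) + dt = 2*3.6*(1-0.05) + 0.8 = 7.64.
C0 = (dt - 2*K*X)/denom = (0.8 - 2*3.6*0.05)/7.64 = 0.0576.
C1 = (dt + 2*K*X)/denom = (0.8 + 2*3.6*0.05)/7.64 = 0.1518.
C2 = (2*K*(1-X) - dt)/denom = 0.7906.
O2 = C0*I2 + C1*I1 + C2*O1
   = 0.0576*102 + 0.1518*93 + 0.7906*145
   = 134.63 m^3/s.

134.63


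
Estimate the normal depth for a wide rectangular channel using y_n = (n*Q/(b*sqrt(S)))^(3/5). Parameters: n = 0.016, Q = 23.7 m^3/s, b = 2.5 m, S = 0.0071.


We use the wide-channel approximation y_n = (n*Q/(b*sqrt(S)))^(3/5).
sqrt(S) = sqrt(0.0071) = 0.084261.
Numerator: n*Q = 0.016 * 23.7 = 0.3792.
Denominator: b*sqrt(S) = 2.5 * 0.084261 = 0.210653.
arg = 1.8001.
y_n = 1.8001^(3/5) = 1.4229 m.

1.4229


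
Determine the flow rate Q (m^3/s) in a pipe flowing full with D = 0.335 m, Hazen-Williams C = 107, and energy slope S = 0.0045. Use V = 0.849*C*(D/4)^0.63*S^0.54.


For a full circular pipe, R = D/4 = 0.335/4 = 0.0838 m.
V = 0.849 * 107 * 0.0838^0.63 * 0.0045^0.54
  = 0.849 * 107 * 0.209643 * 0.054042
  = 1.0292 m/s.
Pipe area A = pi*D^2/4 = pi*0.335^2/4 = 0.0881 m^2.
Q = A * V = 0.0881 * 1.0292 = 0.0907 m^3/s.

0.0907


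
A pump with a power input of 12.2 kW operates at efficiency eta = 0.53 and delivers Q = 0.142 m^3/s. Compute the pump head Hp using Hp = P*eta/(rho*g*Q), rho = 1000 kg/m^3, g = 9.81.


Pump head formula: Hp = P * eta / (rho * g * Q).
Numerator: P * eta = 12.2 * 1000 * 0.53 = 6466.0 W.
Denominator: rho * g * Q = 1000 * 9.81 * 0.142 = 1393.02.
Hp = 6466.0 / 1393.02 = 4.64 m.

4.64


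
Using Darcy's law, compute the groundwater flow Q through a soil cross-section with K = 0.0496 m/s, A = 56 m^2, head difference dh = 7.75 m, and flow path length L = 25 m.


Darcy's law: Q = K * A * i, where i = dh/L.
Hydraulic gradient i = 7.75 / 25 = 0.31.
Q = 0.0496 * 56 * 0.31
  = 0.8611 m^3/s.

0.8611


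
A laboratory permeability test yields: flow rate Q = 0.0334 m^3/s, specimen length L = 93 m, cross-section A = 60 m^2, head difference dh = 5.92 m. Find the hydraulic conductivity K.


From K = Q*L / (A*dh):
Numerator: Q*L = 0.0334 * 93 = 3.1062.
Denominator: A*dh = 60 * 5.92 = 355.2.
K = 3.1062 / 355.2 = 0.008745 m/s.

0.008745


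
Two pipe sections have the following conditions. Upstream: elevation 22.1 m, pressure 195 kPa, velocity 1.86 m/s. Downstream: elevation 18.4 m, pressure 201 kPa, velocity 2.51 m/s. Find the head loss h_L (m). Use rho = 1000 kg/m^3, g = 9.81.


Total head at each section: H = z + p/(rho*g) + V^2/(2g).
H1 = 22.1 + 195*1000/(1000*9.81) + 1.86^2/(2*9.81)
   = 22.1 + 19.878 + 0.1763
   = 42.154 m.
H2 = 18.4 + 201*1000/(1000*9.81) + 2.51^2/(2*9.81)
   = 18.4 + 20.489 + 0.3211
   = 39.21 m.
h_L = H1 - H2 = 42.154 - 39.21 = 2.944 m.

2.944


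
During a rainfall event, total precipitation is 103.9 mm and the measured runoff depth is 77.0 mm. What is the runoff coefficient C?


The runoff coefficient C = runoff depth / rainfall depth.
C = 77.0 / 103.9
  = 0.7411.

0.7411


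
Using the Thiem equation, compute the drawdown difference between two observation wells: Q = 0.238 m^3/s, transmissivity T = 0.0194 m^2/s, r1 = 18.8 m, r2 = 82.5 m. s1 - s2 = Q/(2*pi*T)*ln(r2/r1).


Thiem equation: s1 - s2 = Q/(2*pi*T) * ln(r2/r1).
ln(r2/r1) = ln(82.5/18.8) = 1.4789.
Q/(2*pi*T) = 0.238 / (2*pi*0.0194) = 0.238 / 0.1219 = 1.9525.
s1 - s2 = 1.9525 * 1.4789 = 2.8877 m.

2.8877


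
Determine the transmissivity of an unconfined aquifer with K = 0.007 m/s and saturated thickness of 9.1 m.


Transmissivity is defined as T = K * h.
T = 0.007 * 9.1
  = 0.0637 m^2/s.

0.0637


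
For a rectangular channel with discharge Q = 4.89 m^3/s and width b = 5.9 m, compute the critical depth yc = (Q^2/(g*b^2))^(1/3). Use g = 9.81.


Using yc = (Q^2 / (g * b^2))^(1/3):
Q^2 = 4.89^2 = 23.91.
g * b^2 = 9.81 * 5.9^2 = 9.81 * 34.81 = 341.49.
Q^2 / (g*b^2) = 23.91 / 341.49 = 0.07.
yc = 0.07^(1/3) = 0.4122 m.

0.4122


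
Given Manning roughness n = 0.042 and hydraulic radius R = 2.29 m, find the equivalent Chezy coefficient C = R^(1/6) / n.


The Chezy coefficient relates to Manning's n through C = R^(1/6) / n.
R^(1/6) = 2.29^(1/6) = 1.148081.
C = 1.148081 / 0.042 = 27.34 m^(1/2)/s.

27.34


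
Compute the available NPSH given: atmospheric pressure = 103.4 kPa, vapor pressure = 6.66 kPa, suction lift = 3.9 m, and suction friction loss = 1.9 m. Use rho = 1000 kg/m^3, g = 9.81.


NPSHa = p_atm/(rho*g) - z_s - hf_s - p_vap/(rho*g).
p_atm/(rho*g) = 103.4*1000 / (1000*9.81) = 10.54 m.
p_vap/(rho*g) = 6.66*1000 / (1000*9.81) = 0.679 m.
NPSHa = 10.54 - 3.9 - 1.9 - 0.679
      = 4.06 m.

4.06


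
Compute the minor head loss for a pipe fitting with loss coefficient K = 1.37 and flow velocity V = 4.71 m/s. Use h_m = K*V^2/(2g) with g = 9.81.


Minor loss formula: h_m = K * V^2/(2g).
V^2 = 4.71^2 = 22.1841.
V^2/(2g) = 22.1841 / 19.62 = 1.1307 m.
h_m = 1.37 * 1.1307 = 1.549 m.

1.549


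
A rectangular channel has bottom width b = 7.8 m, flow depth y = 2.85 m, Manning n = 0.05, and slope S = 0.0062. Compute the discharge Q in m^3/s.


For a rectangular channel, the cross-sectional area A = b * y = 7.8 * 2.85 = 22.23 m^2.
The wetted perimeter P = b + 2y = 7.8 + 2*2.85 = 13.5 m.
Hydraulic radius R = A/P = 22.23/13.5 = 1.6467 m.
Velocity V = (1/n)*R^(2/3)*S^(1/2) = (1/0.05)*1.6467^(2/3)*0.0062^(1/2) = 2.196 m/s.
Discharge Q = A * V = 22.23 * 2.196 = 48.817 m^3/s.

48.817


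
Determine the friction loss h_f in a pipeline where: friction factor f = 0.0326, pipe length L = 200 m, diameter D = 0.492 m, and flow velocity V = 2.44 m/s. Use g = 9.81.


Darcy-Weisbach equation: h_f = f * (L/D) * V^2/(2g).
f * L/D = 0.0326 * 200/0.492 = 13.252.
V^2/(2g) = 2.44^2 / (2*9.81) = 5.9536 / 19.62 = 0.3034 m.
h_f = 13.252 * 0.3034 = 4.021 m.

4.021


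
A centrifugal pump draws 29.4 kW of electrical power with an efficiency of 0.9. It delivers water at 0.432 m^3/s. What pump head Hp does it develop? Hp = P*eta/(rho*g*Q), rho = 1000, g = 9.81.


Pump head formula: Hp = P * eta / (rho * g * Q).
Numerator: P * eta = 29.4 * 1000 * 0.9 = 26460.0 W.
Denominator: rho * g * Q = 1000 * 9.81 * 0.432 = 4237.92.
Hp = 26460.0 / 4237.92 = 6.24 m.

6.24


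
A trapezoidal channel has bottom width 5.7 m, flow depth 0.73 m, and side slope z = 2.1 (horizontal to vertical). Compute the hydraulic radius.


For a trapezoidal section with side slope z:
A = (b + z*y)*y = (5.7 + 2.1*0.73)*0.73 = 5.28 m^2.
P = b + 2*y*sqrt(1 + z^2) = 5.7 + 2*0.73*sqrt(1 + 2.1^2) = 9.096 m.
R = A/P = 5.28 / 9.096 = 0.5805 m.

0.5805


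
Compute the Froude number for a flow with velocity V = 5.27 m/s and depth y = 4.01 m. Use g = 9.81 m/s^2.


The Froude number is defined as Fr = V / sqrt(g*y).
g*y = 9.81 * 4.01 = 39.3381.
sqrt(g*y) = sqrt(39.3381) = 6.272.
Fr = 5.27 / 6.272 = 0.8402.

0.8402


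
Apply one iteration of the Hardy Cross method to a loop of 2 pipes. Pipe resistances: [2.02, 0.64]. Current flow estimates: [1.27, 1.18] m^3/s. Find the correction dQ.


Numerator terms (r*Q*|Q|): 2.02*1.27*|1.27| = 3.2581; 0.64*1.18*|1.18| = 0.8911.
Sum of numerator = 4.1492.
Denominator terms (r*|Q|): 2.02*|1.27| = 2.5654; 0.64*|1.18| = 0.7552.
2 * sum of denominator = 2 * 3.3206 = 6.6412.
dQ = -4.1492 / 6.6412 = -0.6248 m^3/s.

-0.6248


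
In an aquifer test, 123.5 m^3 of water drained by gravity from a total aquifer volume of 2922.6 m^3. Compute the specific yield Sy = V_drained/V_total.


Specific yield Sy = Volume drained / Total volume.
Sy = 123.5 / 2922.6
   = 0.0423.

0.0423


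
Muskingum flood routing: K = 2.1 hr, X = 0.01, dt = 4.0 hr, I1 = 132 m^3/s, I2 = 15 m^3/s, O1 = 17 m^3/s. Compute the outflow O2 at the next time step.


Muskingum coefficients:
denom = 2*K*(1-X) + dt = 2*2.1*(1-0.01) + 4.0 = 8.158.
C0 = (dt - 2*K*X)/denom = (4.0 - 2*2.1*0.01)/8.158 = 0.4852.
C1 = (dt + 2*K*X)/denom = (4.0 + 2*2.1*0.01)/8.158 = 0.4955.
C2 = (2*K*(1-X) - dt)/denom = 0.0194.
O2 = C0*I2 + C1*I1 + C2*O1
   = 0.4852*15 + 0.4955*132 + 0.0194*17
   = 73.01 m^3/s.

73.01


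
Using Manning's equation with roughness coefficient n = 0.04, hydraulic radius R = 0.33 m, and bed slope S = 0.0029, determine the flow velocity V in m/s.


Manning's equation gives V = (1/n) * R^(2/3) * S^(1/2).
First, compute R^(2/3) = 0.33^(2/3) = 0.4775.
Next, S^(1/2) = 0.0029^(1/2) = 0.053852.
Then 1/n = 1/0.04 = 25.0.
V = 25.0 * 0.4775 * 0.053852 = 0.6429 m/s.

0.6429


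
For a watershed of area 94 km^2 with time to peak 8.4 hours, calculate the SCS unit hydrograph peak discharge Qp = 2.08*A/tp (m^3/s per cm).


SCS formula: Qp = 2.08 * A / tp.
Qp = 2.08 * 94 / 8.4
   = 195.52 / 8.4
   = 23.28 m^3/s per cm.

23.28


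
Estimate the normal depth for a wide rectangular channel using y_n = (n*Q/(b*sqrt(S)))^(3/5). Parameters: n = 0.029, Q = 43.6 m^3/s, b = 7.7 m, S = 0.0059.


We use the wide-channel approximation y_n = (n*Q/(b*sqrt(S)))^(3/5).
sqrt(S) = sqrt(0.0059) = 0.076811.
Numerator: n*Q = 0.029 * 43.6 = 1.2644.
Denominator: b*sqrt(S) = 7.7 * 0.076811 = 0.591445.
arg = 2.1378.
y_n = 2.1378^(3/5) = 1.5775 m.

1.5775


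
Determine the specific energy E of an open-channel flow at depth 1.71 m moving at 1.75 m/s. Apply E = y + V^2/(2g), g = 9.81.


Specific energy E = y + V^2/(2g).
Velocity head = V^2/(2g) = 1.75^2 / (2*9.81) = 3.0625 / 19.62 = 0.1561 m.
E = 1.71 + 0.1561 = 1.8661 m.

1.8661


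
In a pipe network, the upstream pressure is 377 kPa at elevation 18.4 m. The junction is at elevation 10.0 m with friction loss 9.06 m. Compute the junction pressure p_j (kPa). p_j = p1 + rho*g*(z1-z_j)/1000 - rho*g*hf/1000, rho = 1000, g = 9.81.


Junction pressure: p_j = p1 + rho*g*(z1 - z_j)/1000 - rho*g*hf/1000.
Elevation term = 1000*9.81*(18.4 - 10.0)/1000 = 82.404 kPa.
Friction term = 1000*9.81*9.06/1000 = 88.879 kPa.
p_j = 377 + 82.404 - 88.879 = 370.53 kPa.

370.53


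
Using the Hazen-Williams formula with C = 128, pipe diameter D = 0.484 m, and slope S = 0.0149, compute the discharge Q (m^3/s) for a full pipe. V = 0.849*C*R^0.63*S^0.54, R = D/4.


For a full circular pipe, R = D/4 = 0.484/4 = 0.121 m.
V = 0.849 * 128 * 0.121^0.63 * 0.0149^0.54
  = 0.849 * 128 * 0.264335 * 0.103162
  = 2.9634 m/s.
Pipe area A = pi*D^2/4 = pi*0.484^2/4 = 0.184 m^2.
Q = A * V = 0.184 * 2.9634 = 0.5452 m^3/s.

0.5452


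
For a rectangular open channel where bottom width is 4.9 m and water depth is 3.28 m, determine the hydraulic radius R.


For a rectangular section:
Flow area A = b * y = 4.9 * 3.28 = 16.07 m^2.
Wetted perimeter P = b + 2y = 4.9 + 2*3.28 = 11.46 m.
Hydraulic radius R = A/P = 16.07 / 11.46 = 1.4024 m.

1.4024


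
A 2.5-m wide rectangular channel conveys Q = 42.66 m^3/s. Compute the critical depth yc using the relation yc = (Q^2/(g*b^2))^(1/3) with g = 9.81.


Using yc = (Q^2 / (g * b^2))^(1/3):
Q^2 = 42.66^2 = 1819.88.
g * b^2 = 9.81 * 2.5^2 = 9.81 * 6.25 = 61.31.
Q^2 / (g*b^2) = 1819.88 / 61.31 = 29.6832.
yc = 29.6832^(1/3) = 3.0962 m.

3.0962


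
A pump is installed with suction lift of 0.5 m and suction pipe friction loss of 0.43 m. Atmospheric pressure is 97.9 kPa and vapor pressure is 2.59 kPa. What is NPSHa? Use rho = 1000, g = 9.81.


NPSHa = p_atm/(rho*g) - z_s - hf_s - p_vap/(rho*g).
p_atm/(rho*g) = 97.9*1000 / (1000*9.81) = 9.98 m.
p_vap/(rho*g) = 2.59*1000 / (1000*9.81) = 0.264 m.
NPSHa = 9.98 - 0.5 - 0.43 - 0.264
      = 8.79 m.

8.79


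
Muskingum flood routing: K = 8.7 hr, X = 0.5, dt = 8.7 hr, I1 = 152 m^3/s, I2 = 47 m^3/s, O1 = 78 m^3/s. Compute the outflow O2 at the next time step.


Muskingum coefficients:
denom = 2*K*(1-X) + dt = 2*8.7*(1-0.5) + 8.7 = 17.4.
C0 = (dt - 2*K*X)/denom = (8.7 - 2*8.7*0.5)/17.4 = 0.0.
C1 = (dt + 2*K*X)/denom = (8.7 + 2*8.7*0.5)/17.4 = 1.0.
C2 = (2*K*(1-X) - dt)/denom = 0.0.
O2 = C0*I2 + C1*I1 + C2*O1
   = 0.0*47 + 1.0*152 + 0.0*78
   = 152.0 m^3/s.

152.0


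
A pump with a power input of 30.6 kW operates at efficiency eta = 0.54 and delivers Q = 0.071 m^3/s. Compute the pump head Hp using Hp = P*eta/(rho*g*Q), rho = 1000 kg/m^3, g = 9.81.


Pump head formula: Hp = P * eta / (rho * g * Q).
Numerator: P * eta = 30.6 * 1000 * 0.54 = 16524.0 W.
Denominator: rho * g * Q = 1000 * 9.81 * 0.071 = 696.51.
Hp = 16524.0 / 696.51 = 23.72 m.

23.72


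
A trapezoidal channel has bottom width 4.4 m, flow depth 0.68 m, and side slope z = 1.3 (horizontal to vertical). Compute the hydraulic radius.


For a trapezoidal section with side slope z:
A = (b + z*y)*y = (4.4 + 1.3*0.68)*0.68 = 3.593 m^2.
P = b + 2*y*sqrt(1 + z^2) = 4.4 + 2*0.68*sqrt(1 + 1.3^2) = 6.631 m.
R = A/P = 3.593 / 6.631 = 0.5419 m.

0.5419


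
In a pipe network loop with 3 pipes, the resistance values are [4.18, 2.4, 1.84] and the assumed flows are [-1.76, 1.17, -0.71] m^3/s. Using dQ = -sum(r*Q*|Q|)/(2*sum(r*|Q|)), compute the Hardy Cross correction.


Numerator terms (r*Q*|Q|): 4.18*-1.76*|-1.76| = -12.948; 2.4*1.17*|1.17| = 3.2854; 1.84*-0.71*|-0.71| = -0.9275.
Sum of numerator = -10.5902.
Denominator terms (r*|Q|): 4.18*|-1.76| = 7.3568; 2.4*|1.17| = 2.808; 1.84*|-0.71| = 1.3064.
2 * sum of denominator = 2 * 11.4712 = 22.9424.
dQ = --10.5902 / 22.9424 = 0.4616 m^3/s.

0.4616


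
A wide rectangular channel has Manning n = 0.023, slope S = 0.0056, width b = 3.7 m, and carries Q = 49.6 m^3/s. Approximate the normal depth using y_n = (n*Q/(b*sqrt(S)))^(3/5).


We use the wide-channel approximation y_n = (n*Q/(b*sqrt(S)))^(3/5).
sqrt(S) = sqrt(0.0056) = 0.074833.
Numerator: n*Q = 0.023 * 49.6 = 1.1408.
Denominator: b*sqrt(S) = 3.7 * 0.074833 = 0.276882.
arg = 4.1202.
y_n = 4.1202^(3/5) = 2.3386 m.

2.3386


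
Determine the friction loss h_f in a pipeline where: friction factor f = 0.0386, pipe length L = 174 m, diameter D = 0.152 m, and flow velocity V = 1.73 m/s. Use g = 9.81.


Darcy-Weisbach equation: h_f = f * (L/D) * V^2/(2g).
f * L/D = 0.0386 * 174/0.152 = 44.1868.
V^2/(2g) = 1.73^2 / (2*9.81) = 2.9929 / 19.62 = 0.1525 m.
h_f = 44.1868 * 0.1525 = 6.74 m.

6.74


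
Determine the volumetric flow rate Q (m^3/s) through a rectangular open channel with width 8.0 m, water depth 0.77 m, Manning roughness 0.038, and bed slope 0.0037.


For a rectangular channel, the cross-sectional area A = b * y = 8.0 * 0.77 = 6.16 m^2.
The wetted perimeter P = b + 2y = 8.0 + 2*0.77 = 9.54 m.
Hydraulic radius R = A/P = 6.16/9.54 = 0.6457 m.
Velocity V = (1/n)*R^(2/3)*S^(1/2) = (1/0.038)*0.6457^(2/3)*0.0037^(1/2) = 1.1958 m/s.
Discharge Q = A * V = 6.16 * 1.1958 = 7.366 m^3/s.

7.366


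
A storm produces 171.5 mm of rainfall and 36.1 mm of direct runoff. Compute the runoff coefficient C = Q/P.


The runoff coefficient C = runoff depth / rainfall depth.
C = 36.1 / 171.5
  = 0.2105.

0.2105


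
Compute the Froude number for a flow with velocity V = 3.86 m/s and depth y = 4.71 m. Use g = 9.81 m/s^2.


The Froude number is defined as Fr = V / sqrt(g*y).
g*y = 9.81 * 4.71 = 46.2051.
sqrt(g*y) = sqrt(46.2051) = 6.7974.
Fr = 3.86 / 6.7974 = 0.5679.

0.5679


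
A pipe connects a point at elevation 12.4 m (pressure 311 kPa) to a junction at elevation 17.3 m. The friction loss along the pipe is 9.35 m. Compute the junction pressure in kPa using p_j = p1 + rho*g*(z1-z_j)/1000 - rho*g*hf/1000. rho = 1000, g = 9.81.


Junction pressure: p_j = p1 + rho*g*(z1 - z_j)/1000 - rho*g*hf/1000.
Elevation term = 1000*9.81*(12.4 - 17.3)/1000 = -48.069 kPa.
Friction term = 1000*9.81*9.35/1000 = 91.724 kPa.
p_j = 311 + -48.069 - 91.724 = 171.21 kPa.

171.21


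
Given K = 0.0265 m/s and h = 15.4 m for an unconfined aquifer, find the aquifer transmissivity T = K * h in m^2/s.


Transmissivity is defined as T = K * h.
T = 0.0265 * 15.4
  = 0.4081 m^2/s.

0.4081


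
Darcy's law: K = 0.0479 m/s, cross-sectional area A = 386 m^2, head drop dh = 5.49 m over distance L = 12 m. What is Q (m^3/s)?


Darcy's law: Q = K * A * i, where i = dh/L.
Hydraulic gradient i = 5.49 / 12 = 0.4575.
Q = 0.0479 * 386 * 0.4575
  = 8.4589 m^3/s.

8.4589


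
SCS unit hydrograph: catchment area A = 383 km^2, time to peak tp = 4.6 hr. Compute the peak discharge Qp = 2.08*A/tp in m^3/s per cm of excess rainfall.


SCS formula: Qp = 2.08 * A / tp.
Qp = 2.08 * 383 / 4.6
   = 796.64 / 4.6
   = 173.18 m^3/s per cm.

173.18


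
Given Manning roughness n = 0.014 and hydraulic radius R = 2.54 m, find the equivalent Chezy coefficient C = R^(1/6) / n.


The Chezy coefficient relates to Manning's n through C = R^(1/6) / n.
R^(1/6) = 2.54^(1/6) = 1.168079.
C = 1.168079 / 0.014 = 83.43 m^(1/2)/s.

83.43


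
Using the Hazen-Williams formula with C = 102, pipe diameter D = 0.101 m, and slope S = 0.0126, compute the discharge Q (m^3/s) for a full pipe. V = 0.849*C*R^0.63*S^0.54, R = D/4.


For a full circular pipe, R = D/4 = 0.101/4 = 0.0253 m.
V = 0.849 * 102 * 0.0253^0.63 * 0.0126^0.54
  = 0.849 * 102 * 0.098497 * 0.094232
  = 0.8038 m/s.
Pipe area A = pi*D^2/4 = pi*0.101^2/4 = 0.008 m^2.
Q = A * V = 0.008 * 0.8038 = 0.0064 m^3/s.

0.0064


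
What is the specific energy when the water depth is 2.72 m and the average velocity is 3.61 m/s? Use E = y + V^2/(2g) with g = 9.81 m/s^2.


Specific energy E = y + V^2/(2g).
Velocity head = V^2/(2g) = 3.61^2 / (2*9.81) = 13.0321 / 19.62 = 0.6642 m.
E = 2.72 + 0.6642 = 3.3842 m.

3.3842


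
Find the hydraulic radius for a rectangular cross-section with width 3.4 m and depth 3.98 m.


For a rectangular section:
Flow area A = b * y = 3.4 * 3.98 = 13.53 m^2.
Wetted perimeter P = b + 2y = 3.4 + 2*3.98 = 11.36 m.
Hydraulic radius R = A/P = 13.53 / 11.36 = 1.1912 m.

1.1912


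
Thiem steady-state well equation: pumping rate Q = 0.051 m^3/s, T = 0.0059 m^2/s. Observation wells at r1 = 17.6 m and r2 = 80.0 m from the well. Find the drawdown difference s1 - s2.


Thiem equation: s1 - s2 = Q/(2*pi*T) * ln(r2/r1).
ln(r2/r1) = ln(80.0/17.6) = 1.5141.
Q/(2*pi*T) = 0.051 / (2*pi*0.0059) = 0.051 / 0.0371 = 1.3757.
s1 - s2 = 1.3757 * 1.5141 = 2.0831 m.

2.0831


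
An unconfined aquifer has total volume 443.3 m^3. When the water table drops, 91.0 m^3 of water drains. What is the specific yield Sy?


Specific yield Sy = Volume drained / Total volume.
Sy = 91.0 / 443.3
   = 0.2053.

0.2053


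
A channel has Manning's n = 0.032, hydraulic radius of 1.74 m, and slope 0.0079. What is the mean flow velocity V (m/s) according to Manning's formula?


Manning's equation gives V = (1/n) * R^(2/3) * S^(1/2).
First, compute R^(2/3) = 1.74^(2/3) = 1.4467.
Next, S^(1/2) = 0.0079^(1/2) = 0.088882.
Then 1/n = 1/0.032 = 31.25.
V = 31.25 * 1.4467 * 0.088882 = 4.0182 m/s.

4.0182


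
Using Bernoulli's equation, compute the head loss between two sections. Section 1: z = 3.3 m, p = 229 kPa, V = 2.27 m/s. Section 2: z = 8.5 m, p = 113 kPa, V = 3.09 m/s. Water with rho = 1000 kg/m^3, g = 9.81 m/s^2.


Total head at each section: H = z + p/(rho*g) + V^2/(2g).
H1 = 3.3 + 229*1000/(1000*9.81) + 2.27^2/(2*9.81)
   = 3.3 + 23.344 + 0.2626
   = 26.906 m.
H2 = 8.5 + 113*1000/(1000*9.81) + 3.09^2/(2*9.81)
   = 8.5 + 11.519 + 0.4867
   = 20.506 m.
h_L = H1 - H2 = 26.906 - 20.506 = 6.401 m.

6.401


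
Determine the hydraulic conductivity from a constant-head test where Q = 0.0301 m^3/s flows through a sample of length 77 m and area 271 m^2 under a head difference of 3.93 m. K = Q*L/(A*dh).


From K = Q*L / (A*dh):
Numerator: Q*L = 0.0301 * 77 = 2.3177.
Denominator: A*dh = 271 * 3.93 = 1065.03.
K = 2.3177 / 1065.03 = 0.002176 m/s.

0.002176


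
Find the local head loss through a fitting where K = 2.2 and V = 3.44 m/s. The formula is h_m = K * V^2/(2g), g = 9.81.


Minor loss formula: h_m = K * V^2/(2g).
V^2 = 3.44^2 = 11.8336.
V^2/(2g) = 11.8336 / 19.62 = 0.6031 m.
h_m = 2.2 * 0.6031 = 1.3269 m.

1.3269


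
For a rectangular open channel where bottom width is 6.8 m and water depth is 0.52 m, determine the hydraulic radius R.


For a rectangular section:
Flow area A = b * y = 6.8 * 0.52 = 3.54 m^2.
Wetted perimeter P = b + 2y = 6.8 + 2*0.52 = 7.84 m.
Hydraulic radius R = A/P = 3.54 / 7.84 = 0.451 m.

0.451


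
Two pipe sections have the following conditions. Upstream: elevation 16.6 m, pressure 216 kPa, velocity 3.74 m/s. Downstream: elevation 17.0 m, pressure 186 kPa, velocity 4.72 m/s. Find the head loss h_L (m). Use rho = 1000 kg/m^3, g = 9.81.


Total head at each section: H = z + p/(rho*g) + V^2/(2g).
H1 = 16.6 + 216*1000/(1000*9.81) + 3.74^2/(2*9.81)
   = 16.6 + 22.018 + 0.7129
   = 39.331 m.
H2 = 17.0 + 186*1000/(1000*9.81) + 4.72^2/(2*9.81)
   = 17.0 + 18.96 + 1.1355
   = 37.096 m.
h_L = H1 - H2 = 39.331 - 37.096 = 2.236 m.

2.236


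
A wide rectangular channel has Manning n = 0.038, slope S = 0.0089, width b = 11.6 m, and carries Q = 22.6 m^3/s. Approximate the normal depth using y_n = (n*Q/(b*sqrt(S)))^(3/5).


We use the wide-channel approximation y_n = (n*Q/(b*sqrt(S)))^(3/5).
sqrt(S) = sqrt(0.0089) = 0.09434.
Numerator: n*Q = 0.038 * 22.6 = 0.8588.
Denominator: b*sqrt(S) = 11.6 * 0.09434 = 1.094344.
arg = 0.7848.
y_n = 0.7848^(3/5) = 0.8647 m.

0.8647


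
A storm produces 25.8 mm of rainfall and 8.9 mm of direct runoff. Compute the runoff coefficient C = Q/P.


The runoff coefficient C = runoff depth / rainfall depth.
C = 8.9 / 25.8
  = 0.345.

0.345


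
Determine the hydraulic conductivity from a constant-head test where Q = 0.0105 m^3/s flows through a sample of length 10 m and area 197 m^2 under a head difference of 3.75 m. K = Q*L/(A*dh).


From K = Q*L / (A*dh):
Numerator: Q*L = 0.0105 * 10 = 0.105.
Denominator: A*dh = 197 * 3.75 = 738.75.
K = 0.105 / 738.75 = 0.000142 m/s.

0.000142


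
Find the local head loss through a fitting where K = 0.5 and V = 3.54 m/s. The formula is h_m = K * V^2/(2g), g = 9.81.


Minor loss formula: h_m = K * V^2/(2g).
V^2 = 3.54^2 = 12.5316.
V^2/(2g) = 12.5316 / 19.62 = 0.6387 m.
h_m = 0.5 * 0.6387 = 0.3194 m.

0.3194


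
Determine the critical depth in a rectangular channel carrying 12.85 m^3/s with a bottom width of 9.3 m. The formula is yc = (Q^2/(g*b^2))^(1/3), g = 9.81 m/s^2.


Using yc = (Q^2 / (g * b^2))^(1/3):
Q^2 = 12.85^2 = 165.12.
g * b^2 = 9.81 * 9.3^2 = 9.81 * 86.49 = 848.47.
Q^2 / (g*b^2) = 165.12 / 848.47 = 0.1946.
yc = 0.1946^(1/3) = 0.5795 m.

0.5795


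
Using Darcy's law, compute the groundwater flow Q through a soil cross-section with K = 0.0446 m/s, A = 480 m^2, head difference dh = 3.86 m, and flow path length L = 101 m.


Darcy's law: Q = K * A * i, where i = dh/L.
Hydraulic gradient i = 3.86 / 101 = 0.038218.
Q = 0.0446 * 480 * 0.038218
  = 0.8182 m^3/s.

0.8182


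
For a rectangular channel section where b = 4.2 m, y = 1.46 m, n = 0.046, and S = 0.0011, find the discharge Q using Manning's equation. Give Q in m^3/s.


For a rectangular channel, the cross-sectional area A = b * y = 4.2 * 1.46 = 6.13 m^2.
The wetted perimeter P = b + 2y = 4.2 + 2*1.46 = 7.12 m.
Hydraulic radius R = A/P = 6.13/7.12 = 0.8612 m.
Velocity V = (1/n)*R^(2/3)*S^(1/2) = (1/0.046)*0.8612^(2/3)*0.0011^(1/2) = 0.6527 m/s.
Discharge Q = A * V = 6.13 * 0.6527 = 4.002 m^3/s.

4.002


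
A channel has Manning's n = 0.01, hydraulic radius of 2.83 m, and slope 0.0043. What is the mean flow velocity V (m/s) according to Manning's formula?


Manning's equation gives V = (1/n) * R^(2/3) * S^(1/2).
First, compute R^(2/3) = 2.83^(2/3) = 2.0007.
Next, S^(1/2) = 0.0043^(1/2) = 0.065574.
Then 1/n = 1/0.01 = 100.0.
V = 100.0 * 2.0007 * 0.065574 = 13.1197 m/s.

13.1197


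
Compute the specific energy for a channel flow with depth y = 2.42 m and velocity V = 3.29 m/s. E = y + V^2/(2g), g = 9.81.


Specific energy E = y + V^2/(2g).
Velocity head = V^2/(2g) = 3.29^2 / (2*9.81) = 10.8241 / 19.62 = 0.5517 m.
E = 2.42 + 0.5517 = 2.9717 m.

2.9717


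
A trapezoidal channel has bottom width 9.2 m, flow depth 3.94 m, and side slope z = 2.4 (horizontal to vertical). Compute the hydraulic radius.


For a trapezoidal section with side slope z:
A = (b + z*y)*y = (9.2 + 2.4*3.94)*3.94 = 73.505 m^2.
P = b + 2*y*sqrt(1 + z^2) = 9.2 + 2*3.94*sqrt(1 + 2.4^2) = 29.688 m.
R = A/P = 73.505 / 29.688 = 2.4759 m.

2.4759


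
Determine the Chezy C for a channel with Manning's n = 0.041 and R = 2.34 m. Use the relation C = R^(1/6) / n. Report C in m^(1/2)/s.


The Chezy coefficient relates to Manning's n through C = R^(1/6) / n.
R^(1/6) = 2.34^(1/6) = 1.152222.
C = 1.152222 / 0.041 = 28.1 m^(1/2)/s.

28.1
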